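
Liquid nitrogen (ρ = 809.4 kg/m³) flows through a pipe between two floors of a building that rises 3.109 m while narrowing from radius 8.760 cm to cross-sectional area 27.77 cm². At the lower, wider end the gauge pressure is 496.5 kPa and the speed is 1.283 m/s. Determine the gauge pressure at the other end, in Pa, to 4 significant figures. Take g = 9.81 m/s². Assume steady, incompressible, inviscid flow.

422300 Pa

By continuity, v₂ = v₁·A₁/A₂ = 1.283·(241.1/27.77) = 11.14 m/s.
Energy conservation along the streamline gives P₂ = P₁ − ½ρ(v₂² − v₁²) − ρg(h₂ − h₁).
P₂ = 496500 + ½·809.4·(1.283² − 11.14²) − 809.4·9.81·(+3.109) = 496500 + (-49540) − (24690) = 422300 Pa.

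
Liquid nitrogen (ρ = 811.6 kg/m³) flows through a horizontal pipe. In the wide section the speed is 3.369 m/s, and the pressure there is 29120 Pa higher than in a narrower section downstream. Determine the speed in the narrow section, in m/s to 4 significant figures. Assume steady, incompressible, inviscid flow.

Horizontal Bernoulli: P₁ + ½ρv₁² = P₂ + ½ρv₂², so v₂² = v₁² + 2(P₁ − P₂)/ρ.
v₂ = √(3.369² + 2·29120/811.6) = √(11.35 + 71.76) = 9.116 m/s.

v₂ = 9.116 m/s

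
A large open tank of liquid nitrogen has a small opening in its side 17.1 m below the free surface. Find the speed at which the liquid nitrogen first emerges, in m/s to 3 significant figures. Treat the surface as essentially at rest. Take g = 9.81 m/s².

The surface is effectively still and both ends are open, so ½v² = gh and v = √(2·9.81·17.1) = 18.3 m/s.

18.3 m/s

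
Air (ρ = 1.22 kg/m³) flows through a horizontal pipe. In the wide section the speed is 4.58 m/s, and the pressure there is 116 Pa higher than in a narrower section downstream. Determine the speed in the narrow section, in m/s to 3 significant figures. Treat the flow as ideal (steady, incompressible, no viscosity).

v₂ = 14.5 m/s

Horizontal Bernoulli: P₁ + ½ρv₁² = P₂ + ½ρv₂², so v₂² = v₁² + 2(P₁ − P₂)/ρ.
v₂ = √(4.58² + 2·116/1.22) = √(21.0 + 190) = 14.5 m/s.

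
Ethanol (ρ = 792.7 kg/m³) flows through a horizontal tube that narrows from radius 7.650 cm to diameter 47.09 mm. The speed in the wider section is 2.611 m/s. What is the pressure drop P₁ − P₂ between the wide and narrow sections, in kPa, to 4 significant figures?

Mass conservation (A₁v₁ = A₂v₂) gives v₂ = 2.611 × 183.9/17.42 = 27.56 m/s.
Along the horizontal streamline, P + ½ρv² is constant.
P₁ − P₂ = ½·792.7·(27.56² − 2.611²) = ½·792.7·752.9 = 298400 Pa.

ΔP ≈ 298.4 kPa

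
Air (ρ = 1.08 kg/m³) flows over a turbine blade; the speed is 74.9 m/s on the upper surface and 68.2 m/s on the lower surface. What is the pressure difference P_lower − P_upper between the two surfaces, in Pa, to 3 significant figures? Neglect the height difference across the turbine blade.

With negligible Δh, P + ½ρv² is constant, so P_low − P_up = ½ρ(v_up² − v_low²).
ΔP = ½·1.08·(74.9² − 68.2²) = 518 Pa.

ΔP ≈ 518 Pa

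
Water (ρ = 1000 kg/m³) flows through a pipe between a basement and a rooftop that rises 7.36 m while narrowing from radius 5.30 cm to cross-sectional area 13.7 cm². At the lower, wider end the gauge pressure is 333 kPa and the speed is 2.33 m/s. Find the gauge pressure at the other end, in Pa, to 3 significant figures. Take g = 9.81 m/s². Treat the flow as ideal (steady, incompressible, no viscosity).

By continuity, v₂ = v₁·A₁/A₂ = 2.33·(88.2/13.7) = 15.0 m/s.
Bernoulli: P₁ + ½ρv₁² + ρg h₁ = P₂ + ½ρv₂² + ρg h₂, so P₂ = P₁ + ½ρ(v₁² − v₂²) − ρg(h₂ − h₁).
P₂ = 333000 + ½·1000·(2.33² − 15.0²) − 1000·9.81·(+7.36) = 333000 + (-110000) − (72200) = 151000 Pa.

151000 Pa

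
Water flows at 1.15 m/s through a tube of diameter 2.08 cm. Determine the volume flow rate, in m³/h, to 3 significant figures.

Q = A·v = 0.000340 m² × 1.15 m/s = 0.000391 m³/s.
Converting: 0.000391 m³/s × 3600 = 1.41 m³/h.

Q = 1.41 m³/h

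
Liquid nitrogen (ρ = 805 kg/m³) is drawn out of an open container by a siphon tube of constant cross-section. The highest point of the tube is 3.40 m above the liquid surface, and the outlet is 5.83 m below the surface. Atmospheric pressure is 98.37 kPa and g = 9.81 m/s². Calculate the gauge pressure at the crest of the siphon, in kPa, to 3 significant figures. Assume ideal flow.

Bernoulli surface→outlet gives ½v² = g·h_out, so v = √(2·9.81·5.83) = 10.7 m/s.
The bore is uniform, so the speed at the crest is the same v. Bernoulli surface→crest: P_atm = P_top + ½ρv² + ρg·h_top.
P_top = 98370 − ½·805·10.7² − 805·9.81·3.40 = 25500 Pa. So P_gauge = P_top − P_atm = -72900 Pa.

P_gauge = -72.9 kPa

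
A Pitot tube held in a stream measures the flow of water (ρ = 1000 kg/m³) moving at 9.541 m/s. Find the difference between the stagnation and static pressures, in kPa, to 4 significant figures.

ΔP = 45.52 kPa

Bernoulli between the free stream and the stagnation point: ½ρv² = P_stag − P_static.
ΔP = ½·1000·9.541² = 45520 Pa.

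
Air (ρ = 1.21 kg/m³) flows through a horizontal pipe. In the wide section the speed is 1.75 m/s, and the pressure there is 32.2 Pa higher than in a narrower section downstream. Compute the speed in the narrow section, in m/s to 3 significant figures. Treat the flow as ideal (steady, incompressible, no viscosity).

v₂ ≈ 7.50 m/s

Horizontal Bernoulli: P₁ + ½ρv₁² = P₂ + ½ρv₂², so v₂² = v₁² + 2(P₁ − P₂)/ρ.
v₂ = √(1.75² + 2·32.2/1.21) = √(3.06 + 53.2) = 7.50 m/s.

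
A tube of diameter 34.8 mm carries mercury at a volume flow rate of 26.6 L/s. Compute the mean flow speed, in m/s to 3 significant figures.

v = 28.0 m/s

Q = 26.6 L/s = 0.0266 m³/s.
v = Q/A = 0.0266 / 0.000951 = 28.0 m/s.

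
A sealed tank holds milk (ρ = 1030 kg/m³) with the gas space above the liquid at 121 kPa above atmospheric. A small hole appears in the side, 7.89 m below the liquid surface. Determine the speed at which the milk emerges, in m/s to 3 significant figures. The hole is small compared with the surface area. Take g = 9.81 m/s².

v ≈ 19.7 m/s

Take point 1 at the surface (v₁ ≈ 0) and point 2 at the hole (at atmospheric pressure). Bernoulli: P₁ + ρg h = P_atm + ½ρv₂².
With P₁ − P_atm = 121000 Pa, v₂ = √(2gh + 2ΔP/ρ) = √(2·9.81·7.89 + 2·121000/1030) = 19.7 m/s.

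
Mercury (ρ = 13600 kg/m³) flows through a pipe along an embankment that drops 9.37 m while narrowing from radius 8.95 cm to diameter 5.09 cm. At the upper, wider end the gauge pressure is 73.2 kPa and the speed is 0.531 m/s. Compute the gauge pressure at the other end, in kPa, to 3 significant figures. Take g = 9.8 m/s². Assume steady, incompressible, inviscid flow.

The volume flow rate is constant, so v₂ = (A₁/A₂)v₁ = (252/20.3)·0.531 = 6.57 m/s.
Bernoulli: P₁ + ½ρv₁² + ρg h₁ = P₂ + ½ρv₂² + ρg h₂, so P₂ = P₁ + ½ρ(v₁² − v₂²) − ρg(h₂ − h₁).
P₂ = 73200 + ½·13600·(0.531² − 6.57²) − 13600·9.8·(−9.37) = 73200 + (-291000) − (-1250000) = 1030000 Pa.

1030 kPa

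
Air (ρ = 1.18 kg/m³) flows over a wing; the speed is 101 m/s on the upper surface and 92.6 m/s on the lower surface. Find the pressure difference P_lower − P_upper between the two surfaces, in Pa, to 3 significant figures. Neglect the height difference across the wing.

ΔP ≈ 959 Pa

With negligible Δh, P + ½ρv² is constant, so P_low − P_up = ½ρ(v_up² − v_low²).
ΔP = ½·1.18·(101² − 92.6²) = 959 Pa.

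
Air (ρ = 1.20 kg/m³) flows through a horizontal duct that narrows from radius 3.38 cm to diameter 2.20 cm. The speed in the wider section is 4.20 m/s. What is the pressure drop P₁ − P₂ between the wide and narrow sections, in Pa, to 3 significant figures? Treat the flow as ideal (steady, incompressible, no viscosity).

933 Pa

Mass conservation (A₁v₁ = A₂v₂) gives v₂ = 4.20 × 35.9/3.80 = 39.7 m/s.
With no height change, Bernoulli's equation is P₁ + ½ρv₁² = P₂ + ½ρv₂².
P₁ − P₂ = ½·1.20·(39.7² − 4.20²) = ½·1.20·1550 = 933 Pa.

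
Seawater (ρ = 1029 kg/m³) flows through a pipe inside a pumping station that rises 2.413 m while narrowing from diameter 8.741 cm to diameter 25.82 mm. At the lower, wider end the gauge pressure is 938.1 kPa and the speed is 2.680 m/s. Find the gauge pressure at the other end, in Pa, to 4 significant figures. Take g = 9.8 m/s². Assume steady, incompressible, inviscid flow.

P₂ = 432100 Pa

Mass conservation (A₁v₁ = A₂v₂) gives v₂ = 2.680 × 60.01/5.236 = 30.71 m/s.
Bernoulli: P₁ + ½ρv₁² + ρg h₁ = P₂ + ½ρv₂² + ρg h₂, so P₂ = P₁ + ½ρ(v₁² − v₂²) − ρg(h₂ − h₁).
P₂ = 938100 + ½·1029·(2.680² − 30.71²) − 1029·9.8·(+2.413) = 938100 + (-481700) − (24330) = 432100 Pa.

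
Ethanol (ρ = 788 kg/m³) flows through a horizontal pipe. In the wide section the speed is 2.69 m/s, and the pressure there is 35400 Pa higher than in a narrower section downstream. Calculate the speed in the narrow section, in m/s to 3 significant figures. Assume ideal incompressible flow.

v₂ ≈ 9.85 m/s

Along the level pipe P + ½ρv² is conserved, hence v₂² = v₁² + 2(P₁ − P₂)/ρ.
v₂ = √(2.69² + 2·35400/788) = √(7.24 + 89.8) = 9.85 m/s.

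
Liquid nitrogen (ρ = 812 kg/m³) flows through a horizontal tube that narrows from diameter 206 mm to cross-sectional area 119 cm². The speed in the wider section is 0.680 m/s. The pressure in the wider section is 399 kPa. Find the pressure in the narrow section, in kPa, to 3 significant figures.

P₂ ≈ 398 kPa

The volume flow rate is constant, so v₂ = (A₁/A₂)v₁ = (333/119)·0.680 = 1.90 m/s.
Along the horizontal streamline, P + ½ρv² is constant.
P₂ = P₁ − ½ρ(v₂² − v₁²) = 399000 − ½·812·(1.90² − 0.680²) = 399000 − 1280 = 398000 Pa.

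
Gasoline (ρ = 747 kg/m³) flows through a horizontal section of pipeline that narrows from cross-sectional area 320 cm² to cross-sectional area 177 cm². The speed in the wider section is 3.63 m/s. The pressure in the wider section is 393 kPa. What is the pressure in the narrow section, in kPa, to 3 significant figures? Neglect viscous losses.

P₂ ≈ 382 kPa

By continuity, v₂ = v₁·A₁/A₂ = 3.63·(320/177) = 6.56 m/s.
Along the horizontal streamline, P + ½ρv² is constant.
P₂ = P₁ − ½ρ(v₂² − v₁²) = 393000 − ½·747·(6.56² − 3.63²) = 393000 − 11200 = 382000 Pa.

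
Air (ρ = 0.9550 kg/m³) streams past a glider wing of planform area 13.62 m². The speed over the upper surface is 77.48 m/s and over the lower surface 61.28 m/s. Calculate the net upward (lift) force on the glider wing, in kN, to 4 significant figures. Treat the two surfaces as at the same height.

The faster flow above has the lower pressure; Bernoulli (same height) gives ΔP = ½ρ(v_up² − v_low²).
ΔP = ½·0.9550·(77.48² − 61.28²) = 1073 Pa.
Lift = ΔP · A = 1073 × 13.62 = 14620 N.

14.62 kN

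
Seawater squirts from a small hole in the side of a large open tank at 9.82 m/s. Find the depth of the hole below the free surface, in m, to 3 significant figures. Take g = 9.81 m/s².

Torricelli: v = √(2gh), so h = v²/(2g).
h = 9.82²/(2·9.81) = 96.4/19.62 = 4.92 m.

h = 4.92 m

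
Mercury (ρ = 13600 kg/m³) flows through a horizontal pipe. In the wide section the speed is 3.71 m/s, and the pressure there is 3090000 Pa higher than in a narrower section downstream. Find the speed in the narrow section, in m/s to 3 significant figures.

Horizontal Bernoulli: P₁ + ½ρv₁² = P₂ + ½ρv₂², so v₂² = v₁² + 2(P₁ − P₂)/ρ.
v₂ = √(3.71² + 2·3090000/13600) = √(13.8 + 454) = 21.6 m/s.

21.6 m/s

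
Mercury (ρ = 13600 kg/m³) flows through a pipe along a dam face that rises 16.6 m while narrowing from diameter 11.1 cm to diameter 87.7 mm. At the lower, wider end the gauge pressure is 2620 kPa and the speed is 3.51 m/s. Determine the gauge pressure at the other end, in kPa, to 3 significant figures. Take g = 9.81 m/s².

By continuity, v₂ = v₁·A₁/A₂ = 3.51·(96.8/60.4) = 5.62 m/s.
Applying Bernoulli between the two ends and solving for P₂: P₂ = P₁ + ½ρ(v₁² − v₂²) − ρgΔh.
P₂ = 2620000 + ½·13600·(3.51² − 5.62²) − 13600·9.81·(+16.6) = 2620000 + (-131000) − (2210000) = 274000 Pa.

P₂ ≈ 274 kPa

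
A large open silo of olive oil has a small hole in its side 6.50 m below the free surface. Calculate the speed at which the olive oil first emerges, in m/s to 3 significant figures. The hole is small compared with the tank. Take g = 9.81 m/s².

Bernoulli from surface to hole (P equal, v_surface ≈ 0): v = √(2gh) = √(2×9.81×6.50) = 11.3 m/s.

v = 11.3 m/s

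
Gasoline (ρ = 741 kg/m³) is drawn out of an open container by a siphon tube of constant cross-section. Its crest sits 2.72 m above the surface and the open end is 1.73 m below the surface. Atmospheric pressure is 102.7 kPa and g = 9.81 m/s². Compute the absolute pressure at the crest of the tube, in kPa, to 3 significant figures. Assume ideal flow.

Bernoulli surface→outlet gives ½v² = g·h_out, so v = √(2·9.81·1.73) = 5.83 m/s.
With constant cross-section the crest speed equals v; applying Bernoulli from the surface up to the crest, P_top = P_atm − ½ρv² − ρg·h_top.
P_top = 102700 − ½·741·5.83² − 741·9.81·2.72 = 70400 Pa.

P_top ≈ 70.4 kPa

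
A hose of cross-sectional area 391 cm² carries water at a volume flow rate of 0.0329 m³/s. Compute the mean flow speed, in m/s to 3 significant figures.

Q = 0.0329 m³/s = 0.0329 m³/s.
v = Q/A = 0.0329 / 0.0391 = 0.841 m/s.

0.841 m/s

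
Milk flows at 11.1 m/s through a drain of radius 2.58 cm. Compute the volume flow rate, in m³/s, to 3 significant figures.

Q ≈ 0.0232 m³/s

Q = A·v = 0.00209 m² × 11.1 m/s = 0.0232 m³/s.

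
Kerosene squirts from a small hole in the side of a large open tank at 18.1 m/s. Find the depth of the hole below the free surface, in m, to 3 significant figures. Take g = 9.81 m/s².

Inverting v = √(2gh) gives h = v² / 2g.
h = 18.1²/(2·9.81) = 328/19.62 = 16.7 m.

h ≈ 16.7 m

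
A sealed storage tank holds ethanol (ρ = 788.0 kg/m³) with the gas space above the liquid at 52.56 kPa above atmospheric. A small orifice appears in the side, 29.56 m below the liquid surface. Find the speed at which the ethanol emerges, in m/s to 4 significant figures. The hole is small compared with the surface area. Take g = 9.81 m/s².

v ≈ 26.71 m/s

Take point 1 at the surface (v₁ ≈ 0) and point 2 at the hole (at atmospheric pressure). Bernoulli: P₁ + ρg h = P_atm + ½ρv₂².
With P₁ − P_atm = 52560 Pa, v₂ = √(2gh + 2ΔP/ρ) = √(2·9.81·29.56 + 2·52560/788.0) = 26.71 m/s.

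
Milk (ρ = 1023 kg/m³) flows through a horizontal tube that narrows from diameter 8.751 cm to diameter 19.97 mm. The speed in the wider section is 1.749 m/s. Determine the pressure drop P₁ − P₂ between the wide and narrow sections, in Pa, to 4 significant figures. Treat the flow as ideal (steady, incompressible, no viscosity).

The volume flow rate is constant, so v₂ = (A₁/A₂)v₁ = (60.15/3.132)·1.749 = 33.59 m/s.
Bernoulli (h₁ = h₂): P₁ − P₂ = ½ρ(v₂² − v₁²).
P₁ − P₂ = ½·1023·(33.59² − 1.749²) = ½·1023·1125 = 575400 Pa.

ΔP ≈ 575400 Pa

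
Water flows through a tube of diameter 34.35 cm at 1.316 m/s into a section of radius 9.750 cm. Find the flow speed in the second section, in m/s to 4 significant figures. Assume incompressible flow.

Continuity gives A₁v₁ = A₂v₂, so v₂ = (926.7 cm²)/(298.6 cm²) × 1.316 m/s = 4.084 m/s.

v₂ ≈ 4.084 m/s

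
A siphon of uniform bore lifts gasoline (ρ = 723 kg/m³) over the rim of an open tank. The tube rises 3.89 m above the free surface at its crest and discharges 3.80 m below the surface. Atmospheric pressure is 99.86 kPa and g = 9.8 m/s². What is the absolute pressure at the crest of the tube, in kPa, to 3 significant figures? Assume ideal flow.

P_top ≈ 45.4 kPa

The outlet speed comes from Torricelli: v = √(2g·3.80) = 8.63 m/s.
The bore is uniform, so the speed at the crest is the same v. Bernoulli surface→crest: P_atm = P_top + ½ρv² + ρg·h_top.
P_top = 99860 − ½·723·8.63² − 723·9.8·3.89 = 45400 Pa.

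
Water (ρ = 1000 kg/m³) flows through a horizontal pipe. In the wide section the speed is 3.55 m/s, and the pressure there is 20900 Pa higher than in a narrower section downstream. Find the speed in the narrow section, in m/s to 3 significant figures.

7.38 m/s

With h₁ = h₂, rearranging Bernoulli gives v₂ = √(v₁² + 2ΔP/ρ).
v₂ = √(3.55² + 2·20900/1000) = √(12.6 + 41.8) = 7.38 m/s.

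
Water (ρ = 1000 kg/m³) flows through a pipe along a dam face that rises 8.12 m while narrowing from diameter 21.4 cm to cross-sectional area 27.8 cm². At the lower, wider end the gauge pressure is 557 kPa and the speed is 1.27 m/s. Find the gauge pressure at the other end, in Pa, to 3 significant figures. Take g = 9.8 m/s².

P₂ = 343000 Pa

By continuity, v₂ = v₁·A₁/A₂ = 1.27·(360/27.8) = 16.4 m/s.
Bernoulli: P₁ + ½ρv₁² + ρg h₁ = P₂ + ½ρv₂² + ρg h₂, so P₂ = P₁ + ½ρ(v₁² − v₂²) − ρg(h₂ − h₁).
P₂ = 557000 + ½·1000·(1.27² − 16.4²) − 1000·9.8·(+8.12) = 557000 + (-134000) − (79600) = 343000 Pa.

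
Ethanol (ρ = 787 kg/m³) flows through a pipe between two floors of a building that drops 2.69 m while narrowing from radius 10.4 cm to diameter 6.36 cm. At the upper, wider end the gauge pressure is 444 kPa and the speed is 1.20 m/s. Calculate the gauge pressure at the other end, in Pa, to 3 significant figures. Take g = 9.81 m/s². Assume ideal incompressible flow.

401000 Pa

The volume flow rate is constant, so v₂ = (A₁/A₂)v₁ = (340/31.8)·1.20 = 12.8 m/s.
Bernoulli: P₁ + ½ρv₁² + ρg h₁ = P₂ + ½ρv₂² + ρg h₂, so P₂ = P₁ + ½ρ(v₁² − v₂²) − ρg(h₂ − h₁).
P₂ = 444000 + ½·787·(1.20² − 12.8²) − 787·9.81·(−2.69) = 444000 + (-64300) − (-20800) = 401000 Pa.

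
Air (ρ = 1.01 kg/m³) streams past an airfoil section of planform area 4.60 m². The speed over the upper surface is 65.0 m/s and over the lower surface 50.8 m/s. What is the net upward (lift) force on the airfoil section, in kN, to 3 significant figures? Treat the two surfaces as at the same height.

The faster flow above has the lower pressure; Bernoulli (same height) gives ΔP = ½ρ(v_up² − v_low²).
ΔP = ½·1.01·(65.0² − 50.8²) = 830 Pa.
Lift = ΔP · A = 830 × 4.60 = 3820 N.

F ≈ 3.82 kN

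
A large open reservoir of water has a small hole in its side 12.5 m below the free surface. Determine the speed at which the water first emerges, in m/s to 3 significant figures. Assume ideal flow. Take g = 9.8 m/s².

With the surface at rest and both surface and jet at atmospheric pressure, Bernoulli gives ρg h = ½ρv², so v = √(2gh) = √(2·9.8·12.5) = 15.7 m/s.

15.7 m/s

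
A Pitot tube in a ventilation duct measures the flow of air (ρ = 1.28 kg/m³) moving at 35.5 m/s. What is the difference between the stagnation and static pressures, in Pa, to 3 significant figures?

ΔP = 807 Pa

The dynamic pressure equals the rise in static pressure at the stagnation point: ΔP = ½ρv².
ΔP = ½·1.28·35.5² = 807 Pa.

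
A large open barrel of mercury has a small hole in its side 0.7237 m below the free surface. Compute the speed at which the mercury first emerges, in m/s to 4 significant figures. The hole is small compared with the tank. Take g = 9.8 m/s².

v = 3.766 m/s

Torricelli's result v = √(2gh) gives v = √(2·9.8·0.7237) = 3.766 m/s.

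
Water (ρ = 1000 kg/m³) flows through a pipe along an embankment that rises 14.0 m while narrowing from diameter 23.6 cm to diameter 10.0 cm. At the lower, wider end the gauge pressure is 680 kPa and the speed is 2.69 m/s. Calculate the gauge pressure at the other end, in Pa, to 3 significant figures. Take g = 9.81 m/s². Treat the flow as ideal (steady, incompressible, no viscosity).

P₂ = 434000 Pa

Mass conservation (A₁v₁ = A₂v₂) gives v₂ = 2.69 × 437/78.5 = 15.0 m/s.
Bernoulli: P₁ + ½ρv₁² + ρg h₁ = P₂ + ½ρv₂² + ρg h₂, so P₂ = P₁ + ½ρ(v₁² − v₂²) − ρg(h₂ − h₁).
P₂ = 680000 + ½·1000·(2.69² − 15.0²) − 1000·9.81·(+14.0) = 680000 + (-109000) − (137000) = 434000 Pa.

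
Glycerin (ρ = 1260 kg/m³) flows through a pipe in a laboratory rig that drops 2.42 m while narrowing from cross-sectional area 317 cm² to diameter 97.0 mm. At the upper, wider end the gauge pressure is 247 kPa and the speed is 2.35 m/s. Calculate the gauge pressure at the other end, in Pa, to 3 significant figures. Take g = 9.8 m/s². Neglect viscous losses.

Continuity gives A₁v₁ = A₂v₂, so v₂ = (317 cm²)/(73.9 cm²) × 2.35 m/s = 10.1 m/s.
Energy conservation along the streamline gives P₂ = P₁ − ½ρ(v₂² − v₁²) − ρg(h₂ − h₁).
P₂ = 247000 + ½·1260·(2.35² − 10.1²) − 1260·9.8·(−2.42) = 247000 + (-60500) − (-29900) = 216000 Pa.

P₂ = 216000 Pa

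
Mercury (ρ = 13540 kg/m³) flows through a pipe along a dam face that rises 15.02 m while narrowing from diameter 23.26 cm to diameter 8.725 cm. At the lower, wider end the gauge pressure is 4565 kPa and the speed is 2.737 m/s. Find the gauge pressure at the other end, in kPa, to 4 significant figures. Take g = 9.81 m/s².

59.02 kPa

Mass conservation (A₁v₁ = A₂v₂) gives v₂ = 2.737 × 424.9/59.79 = 19.45 m/s.
Applying Bernoulli between the two ends and solving for P₂: P₂ = P₁ + ½ρ(v₁² − v₂²) − ρgΔh.
P₂ = 4565000 + ½·13540·(2.737² − 19.45²) − 13540·9.81·(+15.02) = 4565000 + (-2511000) − (1995000) = 59020 Pa.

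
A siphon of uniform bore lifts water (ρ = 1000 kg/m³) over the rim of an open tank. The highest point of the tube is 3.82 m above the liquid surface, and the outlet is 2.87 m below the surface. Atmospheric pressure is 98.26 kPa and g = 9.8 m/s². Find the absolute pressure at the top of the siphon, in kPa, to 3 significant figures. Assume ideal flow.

32.7 kPa

The outlet speed comes from Torricelli: v = √(2g·2.87) = 7.50 m/s.
The bore is uniform, so the speed at the crest is the same v. Bernoulli surface→crest: P_atm = P_top + ½ρv² + ρg·h_top.
P_top = 98260 − ½·1000·7.50² − 1000·9.8·3.82 = 32700 Pa.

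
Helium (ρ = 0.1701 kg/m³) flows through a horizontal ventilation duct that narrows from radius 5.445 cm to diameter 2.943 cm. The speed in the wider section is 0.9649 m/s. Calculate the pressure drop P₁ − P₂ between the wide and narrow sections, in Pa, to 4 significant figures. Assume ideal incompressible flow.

Continuity gives A₁v₁ = A₂v₂, so v₂ = (93.14 cm²)/(6.803 cm²) × 0.9649 m/s = 13.21 m/s.
Bernoulli (h₁ = h₂): P₁ − P₂ = ½ρ(v₂² − v₁²).
P₁ − P₂ = ½·0.1701·(13.21² − 0.9649²) = ½·0.1701·173.6 = 14.77 Pa.

ΔP = 14.77 Pa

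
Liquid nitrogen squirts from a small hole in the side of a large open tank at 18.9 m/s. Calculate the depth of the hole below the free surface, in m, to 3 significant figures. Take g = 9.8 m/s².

Torricelli: v = √(2gh), so h = v²/(2g).
h = 18.9²/(2·9.8) = 357/19.60 = 18.2 m.

h ≈ 18.2 m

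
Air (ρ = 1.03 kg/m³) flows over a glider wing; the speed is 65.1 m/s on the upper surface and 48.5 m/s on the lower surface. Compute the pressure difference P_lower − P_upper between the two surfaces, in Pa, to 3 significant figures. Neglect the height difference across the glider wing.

ΔP ≈ 971 Pa

The pressure is lower where the speed is higher: ΔP = ½ρ(v_up² − v_low²).
ΔP = ½·1.03·(65.1² − 48.5²) = 971 Pa.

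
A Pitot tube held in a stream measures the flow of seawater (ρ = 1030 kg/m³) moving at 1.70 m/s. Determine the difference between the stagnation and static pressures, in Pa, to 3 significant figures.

The dynamic pressure equals the rise in static pressure at the stagnation point: ΔP = ½ρv².
ΔP = ½·1030·1.70² = 1490 Pa.

1490 Pa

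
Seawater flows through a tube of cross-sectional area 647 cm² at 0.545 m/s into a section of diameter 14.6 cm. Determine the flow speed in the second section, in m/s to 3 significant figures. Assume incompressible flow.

v₂ ≈ 2.11 m/s

Continuity gives A₁v₁ = A₂v₂, so v₂ = (647 cm²)/(167 cm²) × 0.545 m/s = 2.11 m/s.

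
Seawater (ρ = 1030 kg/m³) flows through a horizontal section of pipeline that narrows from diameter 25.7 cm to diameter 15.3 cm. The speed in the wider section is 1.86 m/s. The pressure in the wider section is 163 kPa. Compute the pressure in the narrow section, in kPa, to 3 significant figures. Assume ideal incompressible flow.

Continuity gives A₁v₁ = A₂v₂, so v₂ = (519 cm²)/(184 cm²) × 1.86 m/s = 5.25 m/s.
The pipe is horizontal, so Bernoulli reduces to P₁ + ½ρv₁² = P₂ + ½ρv₂².
P₂ = P₁ − ½ρ(v₂² − v₁²) = 163000 − ½·1030·(5.25² − 1.86²) = 163000 − 12400 = 151000 Pa.

P₂ ≈ 151 kPa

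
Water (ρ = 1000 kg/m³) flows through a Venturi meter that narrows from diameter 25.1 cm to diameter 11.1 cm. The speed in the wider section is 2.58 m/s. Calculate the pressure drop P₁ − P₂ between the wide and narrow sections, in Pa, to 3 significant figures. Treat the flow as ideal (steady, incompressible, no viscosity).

ΔP ≈ 83700 Pa

By continuity, v₂ = v₁·A₁/A₂ = 2.58·(495/96.8) = 13.2 m/s.
With no height change, Bernoulli's equation is P₁ + ½ρv₁² = P₂ + ½ρv₂².
P₁ − P₂ = ½·1000·(13.2² − 2.58²) = ½·1000·167 = 83700 Pa.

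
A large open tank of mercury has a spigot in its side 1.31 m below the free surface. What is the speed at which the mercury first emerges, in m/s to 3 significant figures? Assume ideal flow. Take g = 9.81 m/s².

v ≈ 5.07 m/s

Bernoulli from surface to hole (P equal, v_surface ≈ 0): v = √(2gh) = √(2×9.81×1.31) = 5.07 m/s.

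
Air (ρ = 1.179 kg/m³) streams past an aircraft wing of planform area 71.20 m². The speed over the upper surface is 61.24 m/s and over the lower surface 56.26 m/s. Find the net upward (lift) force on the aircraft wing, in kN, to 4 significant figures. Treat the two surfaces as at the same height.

From P + ½ρv² = const at equal height, P_low − P_up = ½ρ(v_up² − v_low²).
ΔP = ½·1.179·(61.24² − 56.26²) = 344.9 Pa.
Lift = ΔP · A = 344.9 × 71.20 = 24560 N.

F ≈ 24.56 kN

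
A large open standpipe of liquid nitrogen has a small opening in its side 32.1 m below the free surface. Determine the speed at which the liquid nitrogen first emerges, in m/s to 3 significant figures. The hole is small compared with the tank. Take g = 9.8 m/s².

With the surface at rest and both surface and jet at atmospheric pressure, Bernoulli gives ρg h = ½ρv², so v = √(2gh) = √(2·9.8·32.1) = 25.1 m/s.

v ≈ 25.1 m/s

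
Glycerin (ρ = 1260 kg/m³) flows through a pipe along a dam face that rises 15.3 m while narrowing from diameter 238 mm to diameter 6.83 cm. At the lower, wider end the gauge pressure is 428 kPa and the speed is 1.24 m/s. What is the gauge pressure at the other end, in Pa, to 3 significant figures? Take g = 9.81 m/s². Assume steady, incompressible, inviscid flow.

P₂ ≈ 97000 Pa

By continuity, v₂ = v₁·A₁/A₂ = 1.24·(445/36.6) = 15.1 m/s.
Applying Bernoulli between the two ends and solving for P₂: P₂ = P₁ + ½ρ(v₁² − v₂²) − ρgΔh.
P₂ = 428000 + ½·1260·(1.24² − 15.1²) − 1260·9.81·(+15.3) = 428000 + (-142000) − (189000) = 97000 Pa.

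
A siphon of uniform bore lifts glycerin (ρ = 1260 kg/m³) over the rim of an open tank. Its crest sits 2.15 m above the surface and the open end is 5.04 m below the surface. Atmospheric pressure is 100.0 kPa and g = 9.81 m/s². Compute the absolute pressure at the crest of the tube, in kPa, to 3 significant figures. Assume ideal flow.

P_top ≈ 11.1 kPa

Bernoulli surface→outlet gives ½v² = g·h_out, so v = √(2·9.81·5.04) = 9.94 m/s.
The bore is uniform, so the speed at the crest is the same v. Bernoulli surface→crest: P_atm = P_top + ½ρv² + ρg·h_top.
P_top = 100000 − ½·1260·9.94² − 1260·9.81·2.15 = 11100 Pa.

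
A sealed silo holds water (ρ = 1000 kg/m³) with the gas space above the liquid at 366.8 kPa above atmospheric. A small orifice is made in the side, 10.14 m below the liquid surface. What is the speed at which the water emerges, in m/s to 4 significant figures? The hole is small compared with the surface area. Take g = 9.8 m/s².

v ≈ 30.53 m/s

Take point 1 at the surface (v₁ ≈ 0) and point 2 at the hole (at atmospheric pressure). Bernoulli: P₁ + ρg h = P_atm + ½ρv₂².
With P₁ − P_atm = 366800 Pa, v₂ = √(2gh + 2ΔP/ρ) = √(2·9.8·10.14 + 2·366800/1000) = 30.53 m/s.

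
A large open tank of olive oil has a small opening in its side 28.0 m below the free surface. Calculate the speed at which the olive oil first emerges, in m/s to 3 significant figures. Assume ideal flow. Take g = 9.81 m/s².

Bernoulli from surface to hole (P equal, v_surface ≈ 0): v = √(2gh) = √(2×9.81×28.0) = 23.4 m/s.

v = 23.4 m/s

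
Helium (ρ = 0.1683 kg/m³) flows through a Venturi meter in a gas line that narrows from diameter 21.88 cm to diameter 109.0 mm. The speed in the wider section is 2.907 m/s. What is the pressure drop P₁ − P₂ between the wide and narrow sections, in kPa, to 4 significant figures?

The volume flow rate is constant, so v₂ = (A₁/A₂)v₁ = (376.0/93.31)·2.907 = 11.71 m/s.
Bernoulli (h₁ = h₂): P₁ − P₂ = ½ρ(v₂² − v₁²).
P₁ − P₂ = ½·0.1683·(11.71² − 2.907²) = ½·0.1683·128.8 = 10.83 Pa.

ΔP ≈ 0.01083 kPa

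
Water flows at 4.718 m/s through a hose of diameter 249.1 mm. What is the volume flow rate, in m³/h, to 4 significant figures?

Q = A·v = 0.04873 m² × 4.718 m/s = 0.2299 m³/s.
Converting: 0.2299 m³/s × 3600 = 827.7 m³/h.

Q ≈ 827.7 m³/h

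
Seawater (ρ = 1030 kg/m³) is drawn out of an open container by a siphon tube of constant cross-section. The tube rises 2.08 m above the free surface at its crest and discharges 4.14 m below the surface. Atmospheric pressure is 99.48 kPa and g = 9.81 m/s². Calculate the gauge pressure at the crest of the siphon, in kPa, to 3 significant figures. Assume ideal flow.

From the surface to the outlet (both open to atmosphere, surface at rest): v = √(2g·h_out) = √(2·9.81·4.14) = 9.01 m/s.
With constant cross-section the crest speed equals v; applying Bernoulli from the surface up to the crest, P_top = P_atm − ½ρv² − ρg·h_top.
P_top = 99480 − ½·1030·9.01² − 1030·9.81·2.08 = 36600 Pa. So P_gauge = P_top − P_atm = -62800 Pa.

-62.8 kPa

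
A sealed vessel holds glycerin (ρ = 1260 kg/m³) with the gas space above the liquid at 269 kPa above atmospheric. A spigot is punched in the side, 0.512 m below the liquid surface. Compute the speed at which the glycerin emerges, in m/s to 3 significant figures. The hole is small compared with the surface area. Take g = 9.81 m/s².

v ≈ 20.9 m/s

Take point 1 at the surface (v₁ ≈ 0) and point 2 at the hole (at atmospheric pressure). Bernoulli: P₁ + ρg h = P_atm + ½ρv₂².
With P₁ − P_atm = 269000 Pa, v₂ = √(2gh + 2ΔP/ρ) = √(2·9.81·0.512 + 2·269000/1260) = 20.9 m/s.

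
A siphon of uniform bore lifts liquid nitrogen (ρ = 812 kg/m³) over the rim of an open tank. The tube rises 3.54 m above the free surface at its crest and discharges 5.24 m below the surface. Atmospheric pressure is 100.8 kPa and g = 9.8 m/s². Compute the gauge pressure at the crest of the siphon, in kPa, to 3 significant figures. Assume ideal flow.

From the surface to the outlet (both open to atmosphere, surface at rest): v = √(2g·h_out) = √(2·9.8·5.24) = 10.1 m/s.
With constant cross-section the crest speed equals v; applying Bernoulli from the surface up to the crest, P_top = P_atm − ½ρv² − ρg·h_top.
P_top = 100800 − ½·812·10.1² − 812·9.8·3.54 = 30900 Pa. So P_gauge = P_top − P_atm = -69900 Pa.

P_gauge ≈ -69.9 kPa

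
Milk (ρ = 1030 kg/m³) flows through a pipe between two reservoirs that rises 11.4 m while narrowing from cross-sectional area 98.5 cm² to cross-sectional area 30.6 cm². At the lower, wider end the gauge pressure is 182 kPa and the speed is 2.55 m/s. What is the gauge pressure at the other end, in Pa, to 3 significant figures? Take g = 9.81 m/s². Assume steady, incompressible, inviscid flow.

The volume flow rate is constant, so v₂ = (A₁/A₂)v₁ = (98.5/30.6)·2.55 = 8.21 m/s.
Bernoulli: P₁ + ½ρv₁² + ρg h₁ = P₂ + ½ρv₂² + ρg h₂, so P₂ = P₁ + ½ρ(v₁² − v₂²) − ρg(h₂ − h₁).
P₂ = 182000 + ½·1030·(2.55² − 8.21²) − 1030·9.81·(+11.4) = 182000 + (-31400) − (115000) = 35500 Pa.

P₂ ≈ 35500 Pa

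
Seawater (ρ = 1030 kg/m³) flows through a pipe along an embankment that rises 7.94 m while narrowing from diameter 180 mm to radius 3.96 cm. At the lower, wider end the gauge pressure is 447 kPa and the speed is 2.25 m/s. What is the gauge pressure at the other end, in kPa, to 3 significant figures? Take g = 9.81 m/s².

By continuity, v₂ = v₁·A₁/A₂ = 2.25·(254/49.3) = 11.6 m/s.
Bernoulli: P₁ + ½ρv₁² + ρg h₁ = P₂ + ½ρv₂² + ρg h₂, so P₂ = P₁ + ½ρ(v₁² − v₂²) − ρg(h₂ − h₁).
P₂ = 447000 + ½·1030·(2.25² − 11.6²) − 1030·9.81·(+7.94) = 447000 + (-67000) − (80200) = 300000 Pa.

300 kPa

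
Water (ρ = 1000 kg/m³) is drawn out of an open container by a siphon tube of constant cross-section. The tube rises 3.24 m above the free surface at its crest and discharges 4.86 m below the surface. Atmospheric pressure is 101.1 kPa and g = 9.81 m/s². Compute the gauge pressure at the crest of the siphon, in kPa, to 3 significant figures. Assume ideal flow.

From the surface to the outlet (both open to atmosphere, surface at rest): v = √(2g·h_out) = √(2·9.81·4.86) = 9.76 m/s.
The bore is uniform, so the speed at the crest is the same v. Bernoulli surface→crest: P_atm = P_top + ½ρv² + ρg·h_top.
P_top = 101100 − ½·1000·9.76² − 1000·9.81·3.24 = 21600 Pa. So P_gauge = P_top − P_atm = -79500 Pa.

-79.5 kPa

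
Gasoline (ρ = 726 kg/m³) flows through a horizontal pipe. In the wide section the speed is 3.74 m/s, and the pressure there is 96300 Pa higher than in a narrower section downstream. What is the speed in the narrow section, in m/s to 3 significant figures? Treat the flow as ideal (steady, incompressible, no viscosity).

16.7 m/s

Along the level pipe P + ½ρv² is conserved, hence v₂² = v₁² + 2(P₁ − P₂)/ρ.
v₂ = √(3.74² + 2·96300/726) = √(14.0 + 265) = 16.7 m/s.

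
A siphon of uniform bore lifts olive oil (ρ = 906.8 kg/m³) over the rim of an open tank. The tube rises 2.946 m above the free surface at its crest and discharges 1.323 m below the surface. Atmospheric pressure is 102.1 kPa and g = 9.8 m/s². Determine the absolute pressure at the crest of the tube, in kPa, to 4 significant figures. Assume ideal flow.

P_top ≈ 64.16 kPa

The outlet speed comes from Torricelli: v = √(2g·1.323) = 5.092 m/s.
The bore is uniform, so the speed at the crest is the same v. Bernoulli surface→crest: P_atm = P_top + ½ρv² + ρg·h_top.
P_top = 102100 − ½·906.8·5.092² − 906.8·9.8·2.946 = 64160 Pa.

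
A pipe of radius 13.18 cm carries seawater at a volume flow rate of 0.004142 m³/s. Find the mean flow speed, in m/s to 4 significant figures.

Q = 0.004142 m³/s = 0.004142 m³/s.
v = Q/A = 0.004142 / 0.05457 = 0.07590 m/s.

v = 0.07590 m/s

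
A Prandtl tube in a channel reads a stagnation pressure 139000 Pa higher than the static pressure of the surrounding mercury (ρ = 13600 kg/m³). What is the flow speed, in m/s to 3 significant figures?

v ≈ 4.52 m/s

Bernoulli between the free stream and the stagnation point: ½ρv² = P_stag − P_static.
v = √(2ΔP/ρ) = √(2·139000/13600) = 4.52 m/s.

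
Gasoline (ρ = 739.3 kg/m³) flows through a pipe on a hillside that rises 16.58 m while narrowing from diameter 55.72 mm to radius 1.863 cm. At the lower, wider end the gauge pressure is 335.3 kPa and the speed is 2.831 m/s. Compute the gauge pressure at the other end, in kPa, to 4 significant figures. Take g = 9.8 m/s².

P₂ = 203.3 kPa

By continuity, v₂ = v₁·A₁/A₂ = 2.831·(24.38/10.90) = 6.331 m/s.
Energy conservation along the streamline gives P₂ = P₁ − ½ρ(v₂² − v₁²) − ρg(h₂ − h₁).
P₂ = 335300 + ½·739.3·(2.831² − 6.331²) − 739.3·9.8·(+16.58) = 335300 + (-11850) − (120100) = 203300 Pa.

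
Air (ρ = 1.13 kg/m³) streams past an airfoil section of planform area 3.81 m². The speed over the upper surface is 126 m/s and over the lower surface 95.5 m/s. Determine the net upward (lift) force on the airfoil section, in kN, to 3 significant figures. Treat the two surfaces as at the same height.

F ≈ 14.5 kN

The faster flow above has the lower pressure; Bernoulli (same height) gives ΔP = ½ρ(v_up² − v_low²).
ΔP = ½·1.13·(126² − 95.5²) = 3820 Pa.
Lift = ΔP · A = 3820 × 3.81 = 14500 N.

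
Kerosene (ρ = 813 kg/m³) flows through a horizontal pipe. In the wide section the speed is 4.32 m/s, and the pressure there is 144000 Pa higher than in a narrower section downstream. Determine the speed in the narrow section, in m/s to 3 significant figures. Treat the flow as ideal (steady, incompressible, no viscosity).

v₂ ≈ 19.3 m/s

Along the level pipe P + ½ρv² is conserved, hence v₂² = v₁² + 2(P₁ − P₂)/ρ.
v₂ = √(4.32² + 2·144000/813) = √(18.7 + 354) = 19.3 m/s.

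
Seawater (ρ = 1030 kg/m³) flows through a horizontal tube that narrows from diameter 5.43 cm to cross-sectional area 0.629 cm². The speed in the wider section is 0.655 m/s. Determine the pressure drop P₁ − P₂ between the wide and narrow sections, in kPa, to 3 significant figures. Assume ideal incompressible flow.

ΔP ≈ 299 kPa

Continuity gives A₁v₁ = A₂v₂, so v₂ = (23.2 cm²)/(0.629 cm²) × 0.655 m/s = 24.1 m/s.
The pipe is horizontal, so Bernoulli reduces to P₁ + ½ρv₁² = P₂ + ½ρv₂².
P₁ − P₂ = ½·1030·(24.1² − 0.655²) = ½·1030·581 = 299000 Pa.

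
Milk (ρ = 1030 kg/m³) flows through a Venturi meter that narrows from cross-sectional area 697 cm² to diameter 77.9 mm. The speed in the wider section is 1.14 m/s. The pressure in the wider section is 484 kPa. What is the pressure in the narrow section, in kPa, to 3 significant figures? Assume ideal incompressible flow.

The volume flow rate is constant, so v₂ = (A₁/A₂)v₁ = (697/47.7)·1.14 = 16.7 m/s.
The pipe is horizontal, so Bernoulli reduces to P₁ + ½ρv₁² = P₂ + ½ρv₂².
P₂ = P₁ − ½ρ(v₂² − v₁²) = 484000 − ½·1030·(16.7² − 1.14²) = 484000 − 142000 = 342000 Pa.

P₂ ≈ 342 kPa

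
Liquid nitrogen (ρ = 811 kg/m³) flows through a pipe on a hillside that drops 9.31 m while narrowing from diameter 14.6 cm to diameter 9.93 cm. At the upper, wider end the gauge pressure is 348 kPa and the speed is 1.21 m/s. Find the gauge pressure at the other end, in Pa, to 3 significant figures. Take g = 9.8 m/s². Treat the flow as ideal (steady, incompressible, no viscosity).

P₂ ≈ 420000 Pa

Mass conservation (A₁v₁ = A₂v₂) gives v₂ = 1.21 × 167/77.4 = 2.62 m/s.
Bernoulli: P₁ + ½ρv₁² + ρg h₁ = P₂ + ½ρv₂² + ρg h₂, so P₂ = P₁ + ½ρ(v₁² − v₂²) − ρg(h₂ − h₁).
P₂ = 348000 + ½·811·(1.21² − 2.62²) − 811·9.8·(−9.31) = 348000 + (-2180) − (-74000) = 420000 Pa.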